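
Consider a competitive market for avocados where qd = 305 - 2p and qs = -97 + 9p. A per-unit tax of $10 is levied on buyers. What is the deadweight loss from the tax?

Deadweight loss = 900/11

Pre-tax equilibrium: p* = 402/11, q* = 2551/11.
Tax on buyers shifts demand to qd = 305 − 2(p + 10) = 285 - 2p.
285 - 2p = -97 + 9p gives seller price ps = 382/11; buyers pay pb = 382/11 + 10 = 492/11.
New quantity: q = 305 − 2(492/11) = 2371/11.
DWL = ½ × 10 × (2551/11 − 2371/11) = 900/11.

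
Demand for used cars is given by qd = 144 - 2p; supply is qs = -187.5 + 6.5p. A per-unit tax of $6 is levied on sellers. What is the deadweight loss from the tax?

Pre-tax equilibrium: p* = 39, q* = 66.
Tax on sellers shifts supply to qs = -187.5 + 6.5(p − 6) = -226.5 + 6.5p.
144 - 2p = -226.5 + 6.5p gives buyer price pb = 741/17; sellers receive ps = 741/17 − 6 = 639/17.
New quantity: q = 144 − 2(741/17) = 966/17.
DWL = ½ × 6 × (66 − 966/17) = 468/17.

Deadweight loss = 468/17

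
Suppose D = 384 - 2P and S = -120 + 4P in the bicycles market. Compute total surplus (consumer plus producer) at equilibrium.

Equilibrium: 384 - 2P = -120 + 4P gives P* = 84, Q* = 216.
Demand choke price: P = 192; supply starts at P = 30.
CS = ½(192 − 84)(216) = 11664; PS = ½(84 − 30)(216) = 5832.

Total surplus = 17496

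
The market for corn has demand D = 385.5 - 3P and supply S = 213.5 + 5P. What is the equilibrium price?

P* = 21.5

Set D = S: 385.5 - 3P = 213.5 + 5P.
172 = 8P, so P* = 21.5.
Q* = 385.5 − 3(21.5) = 321.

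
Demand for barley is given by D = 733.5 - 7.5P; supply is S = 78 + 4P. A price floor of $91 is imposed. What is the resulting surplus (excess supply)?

Surplus = 391

Equilibrium price would be P* = 57, so the floor at 91 binds.
At P = 91: D = 51, S = 442.
Surplus = 442 − 51 = 391.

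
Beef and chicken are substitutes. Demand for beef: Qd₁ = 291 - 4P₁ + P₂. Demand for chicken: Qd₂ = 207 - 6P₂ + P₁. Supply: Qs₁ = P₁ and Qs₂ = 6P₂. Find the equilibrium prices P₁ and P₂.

Market 1: 291 - 4P₁ + P₂ = P₁ → 5P₁ - P₂ = 291.
Market 2: 12P₂ - P₁ = 207.
Eliminating P₂: 12×(1) + 1×(2) gives 59P₁ = 3699, so P₁ = 3699/59.
Back-substitute into (2): P₂ = (207 + 1×3699/59) / 12 = 1326/59.

P₁ = 3699/59, P₂ = 1326/59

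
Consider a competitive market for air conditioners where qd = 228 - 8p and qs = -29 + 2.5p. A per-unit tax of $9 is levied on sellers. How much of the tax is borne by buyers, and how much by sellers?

Pre-tax equilibrium: p* = 514/21, q* = 676/21.
Tax on sellers shifts supply to qs = -29 + 2.5(p − 9) = -51.5 + 2.5p.
228 - 8p = -51.5 + 2.5p gives buyer price pb = 559/21; sellers receive ps = 559/21 − 9 = 370/21.
New quantity: q = 228 − 8(559/21) = 316/21.
Buyer burden = 559/21 − 514/21 = 15/7; seller burden = 514/21 − 370/21 = 48/7.

Buyers bear 15/7, sellers bear 48/7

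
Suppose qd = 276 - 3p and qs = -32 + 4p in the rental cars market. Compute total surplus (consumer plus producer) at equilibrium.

Total surplus = 6048

Equilibrium: 276 - 3p = -32 + 4p gives p* = 44, q* = 144.
Demand choke price: p = 92; supply starts at p = 8.
CS = ½(92 − 44)(144) = 3456; PS = ½(44 − 8)(144) = 2592.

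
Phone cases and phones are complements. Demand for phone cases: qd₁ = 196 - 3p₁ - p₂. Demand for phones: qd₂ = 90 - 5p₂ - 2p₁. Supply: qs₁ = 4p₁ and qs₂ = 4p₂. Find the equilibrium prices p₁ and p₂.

Market 1: 196 - 3p₁ - p₂ = 4p₁ → 7p₁ + p₂ = 196.
Market 2: 9p₂ + 2p₁ = 90.
Eliminating p₂: 9×(1) − 1×(2) gives 61p₁ = 1674, so p₁ = 1674/61.
Back-substitute into (2): p₂ = (90 − 2×1674/61) / 9 = 238/61.

p₁ = 1674/61, p₂ = 238/61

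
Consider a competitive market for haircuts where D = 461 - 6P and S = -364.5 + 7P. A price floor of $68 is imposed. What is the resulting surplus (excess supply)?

Equilibrium price would be P* = 63.5, so the floor at 68 binds.
At P = 68: D = 53, S = 111.5.
Surplus = 111.5 − 53 = 58.5.

Surplus = 58.5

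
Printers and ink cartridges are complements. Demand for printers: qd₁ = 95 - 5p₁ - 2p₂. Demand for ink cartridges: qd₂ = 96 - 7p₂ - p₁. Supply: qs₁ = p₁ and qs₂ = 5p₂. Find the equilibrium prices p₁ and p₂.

p₁ = 474/35, p₂ = 481/70

Market 1: 95 - 5p₁ - 2p₂ = p₁ → 6p₁ + 2p₂ = 95.
Market 2: 12p₂ + p₁ = 96.
Eliminating p₂: 12×(1) − 2×(2) gives 70p₁ = 948, so p₁ = 474/35.
Back-substitute into (2): p₂ = (96 − 1×474/35) / 12 = 481/70.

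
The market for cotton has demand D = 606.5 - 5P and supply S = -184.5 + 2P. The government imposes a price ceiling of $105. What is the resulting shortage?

Shortage = 56

Equilibrium price would be P* = 113, so the ceiling at 105 binds.
At P = 105: D = 606.5 − 5(105) = 81.5, S = -184.5 + 2(105) = 25.5.
Shortage = 81.5 − 25.5 = 56.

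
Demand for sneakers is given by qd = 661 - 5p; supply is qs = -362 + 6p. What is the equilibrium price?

p* = 93

Set qd = qs: 661 - 5p = -362 + 6p.
1023 = 11p, so p* = 93.
q* = 661 − 5(93) = 196.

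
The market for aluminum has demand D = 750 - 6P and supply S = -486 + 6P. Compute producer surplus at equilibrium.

Producer surplus = 1452

Equilibrium: 750 - 6P = -486 + 6P gives P* = 103, Q* = 132.
Supply starts at P = 81 (where S = 0).
PS = ½(103 − 81)(132) = 1452.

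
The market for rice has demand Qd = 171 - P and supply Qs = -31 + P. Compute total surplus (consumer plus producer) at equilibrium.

Total surplus = 4900

Equilibrium: 171 - P = -31 + P gives P* = 101, Q* = 70.
Demand choke price: P = 171; supply starts at P = 31.
CS = ½(171 − 101)(70) = 2450; PS = ½(101 − 31)(70) = 2450.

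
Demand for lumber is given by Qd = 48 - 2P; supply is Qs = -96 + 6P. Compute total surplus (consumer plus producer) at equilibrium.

Total surplus = 48

Equilibrium: 48 - 2P = -96 + 6P gives P* = 18, Q* = 12.
Demand choke price: P = 24; supply starts at P = 16.
CS = ½(24 − 18)(12) = 36; PS = ½(18 − 16)(12) = 12.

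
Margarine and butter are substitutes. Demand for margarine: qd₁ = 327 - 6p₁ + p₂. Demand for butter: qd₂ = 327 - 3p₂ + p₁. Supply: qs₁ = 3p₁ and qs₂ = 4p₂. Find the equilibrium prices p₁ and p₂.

Market 1: 327 - 6p₁ + p₂ = 3p₁ → 9p₁ - p₂ = 327.
Market 2: 7p₂ - p₁ = 327.
Eliminating p₂: 7×(1) + 1×(2) gives 62p₁ = 2616, so p₁ = 1308/31.
Back-substitute into (2): p₂ = (327 + 1×1308/31) / 7 = 1635/31.

p₁ = 1308/31, p₂ = 1635/31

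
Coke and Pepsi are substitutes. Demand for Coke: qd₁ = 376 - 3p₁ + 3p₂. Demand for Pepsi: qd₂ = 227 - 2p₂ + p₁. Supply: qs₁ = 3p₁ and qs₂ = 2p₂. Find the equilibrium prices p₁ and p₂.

Market 1: 376 - 3p₁ + 3p₂ = 3p₁ → 6p₁ - 3p₂ = 376.
Market 2: 4p₂ - p₁ = 227.
Eliminating p₂: 4×(1) + 3×(2) gives 21p₁ = 2185, so p₁ = 2185/21.
Back-substitute into (2): p₂ = (227 + 1×2185/21) / 4 = 1738/21.

p₁ = 2185/21, p₂ = 1738/21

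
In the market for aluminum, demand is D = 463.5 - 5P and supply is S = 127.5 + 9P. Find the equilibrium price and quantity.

P* = 24, Q* = 343.5

Set D = S: 463.5 - 5P = 127.5 + 9P.
336 = 14P, so P* = 24.
Q* = 463.5 − 5(24) = 343.5.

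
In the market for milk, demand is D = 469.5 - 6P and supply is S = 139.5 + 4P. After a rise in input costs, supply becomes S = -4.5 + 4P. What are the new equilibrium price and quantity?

P' = 47.4, Q' = 185.1

Original equilibrium: P* = 33, Q* = 271.5.
New equilibrium: 469.5 - 6P = -4.5 + 4P, so 474 = 10P and P' = 47.4; Q' = 469.5 − 6(47.4) = 185.1.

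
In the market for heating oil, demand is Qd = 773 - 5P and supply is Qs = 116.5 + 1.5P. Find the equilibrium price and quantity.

P* = 101, Q* = 268

Set Qd = Qs: 773 - 5P = 116.5 + 1.5P.
656.5 = 6.5P, so P* = 101.
Q* = 773 − 5(101) = 268.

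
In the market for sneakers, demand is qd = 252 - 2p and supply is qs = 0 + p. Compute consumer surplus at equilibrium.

Consumer surplus = 1764

Equilibrium: 252 - 2p = 0 + p gives p* = 84, q* = 84.
Demand choke price (qd = 0): p = 126.
CS = ½(126 − 84)(84) = 1764.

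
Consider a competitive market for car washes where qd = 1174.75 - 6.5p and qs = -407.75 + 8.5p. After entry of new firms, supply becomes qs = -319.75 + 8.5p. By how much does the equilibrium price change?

Original equilibrium: p* = 105.5, q* = 489.
New equilibrium: 1174.75 - 6.5p = -319.75 + 8.5p, so 1494.5 = 15p and p' = 2989/30; q' = 1174.75 − 6.5(2989/30) = 7907/15.
Change in price: 2989/30 − 105.5 = -88/15.

Δp = -88/15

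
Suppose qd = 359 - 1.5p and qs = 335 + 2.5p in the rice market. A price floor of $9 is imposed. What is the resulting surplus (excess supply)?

Surplus = 12

Equilibrium price would be p* = 6, so the floor at 9 binds.
At p = 9: qd = 345.5, qs = 357.5.
Surplus = 357.5 − 345.5 = 12.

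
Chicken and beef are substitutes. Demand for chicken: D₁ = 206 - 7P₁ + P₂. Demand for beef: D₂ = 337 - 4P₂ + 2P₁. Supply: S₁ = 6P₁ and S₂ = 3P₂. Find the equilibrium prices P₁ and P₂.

Market 1: 206 - 7P₁ + P₂ = 6P₁ → 13P₁ - P₂ = 206.
Market 2: 7P₂ - 2P₁ = 337.
Eliminating P₂: 7×(1) + 1×(2) gives 89P₁ = 1779, so P₁ = 1779/89.
Back-substitute into (2): P₂ = (337 + 2×1779/89) / 7 = 4793/89.

P₁ = 1779/89, P₂ = 4793/89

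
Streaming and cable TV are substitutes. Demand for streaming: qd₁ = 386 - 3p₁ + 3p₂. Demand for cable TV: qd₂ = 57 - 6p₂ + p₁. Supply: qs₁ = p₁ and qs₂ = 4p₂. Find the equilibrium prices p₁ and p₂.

Market 1: 386 - 3p₁ + 3p₂ = p₁ → 4p₁ - 3p₂ = 386.
Market 2: 10p₂ - p₁ = 57.
Eliminating p₂: 10×(1) + 3×(2) gives 37p₁ = 4031, so p₁ = 4031/37.
Back-substitute into (2): p₂ = (57 + 1×4031/37) / 10 = 614/37.

p₁ = 4031/37, p₂ = 614/37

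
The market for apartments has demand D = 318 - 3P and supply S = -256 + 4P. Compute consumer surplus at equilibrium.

Equilibrium: 318 - 3P = -256 + 4P gives P* = 82, Q* = 72.
Demand choke price (D = 0): P = 106.
CS = ½(106 − 82)(72) = 864.

Consumer surplus = 864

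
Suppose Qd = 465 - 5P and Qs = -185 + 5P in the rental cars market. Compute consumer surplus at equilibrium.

Equilibrium: 465 - 5P = -185 + 5P gives P* = 65, Q* = 140.
Demand choke price (Qd = 0): P = 93.
CS = ½(93 − 65)(140) = 1960.

Consumer surplus = 1960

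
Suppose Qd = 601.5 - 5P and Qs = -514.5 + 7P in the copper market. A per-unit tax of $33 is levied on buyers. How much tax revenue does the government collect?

Tax revenue = 1328.25

Pre-tax equilibrium: P* = 93, Q* = 136.5.
Tax on buyers shifts demand to Qd = 601.5 − 5(P + 33) = 436.5 - 5P.
436.5 - 5P = -514.5 + 7P gives seller price Ps = 79.25; buyers pay Pb = 79.25 + 33 = 112.25.
New quantity: Q = 601.5 − 5(112.25) = 40.25.
Revenue = 33 × 40.25 = 1328.25.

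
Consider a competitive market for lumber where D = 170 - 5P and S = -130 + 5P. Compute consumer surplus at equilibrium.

Consumer surplus = 40

Equilibrium: 170 - 5P = -130 + 5P gives P* = 30, Q* = 20.
Demand choke price (D = 0): P = 34.
CS = ½(34 − 30)(20) = 40.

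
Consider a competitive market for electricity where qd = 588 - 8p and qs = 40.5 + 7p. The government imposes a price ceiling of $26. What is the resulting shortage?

Equilibrium price would be p* = 36.5, so the ceiling at 26 binds.
At p = 26: qd = 588 − 8(26) = 380, qs = 40.5 + 7(26) = 222.5.
Shortage = 380 − 222.5 = 157.5.

Shortage = 157.5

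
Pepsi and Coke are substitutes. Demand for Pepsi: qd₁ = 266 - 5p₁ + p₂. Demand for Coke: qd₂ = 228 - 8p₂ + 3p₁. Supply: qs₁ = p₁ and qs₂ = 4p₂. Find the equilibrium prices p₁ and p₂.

Market 1: 266 - 5p₁ + p₂ = p₁ → 6p₁ - p₂ = 266.
Market 2: 12p₂ - 3p₁ = 228.
Eliminating p₂: 12×(1) + 1×(2) gives 69p₁ = 3420, so p₁ = 1140/23.
Back-substitute into (2): p₂ = (228 + 3×1140/23) / 12 = 722/23.

p₁ = 1140/23, p₂ = 722/23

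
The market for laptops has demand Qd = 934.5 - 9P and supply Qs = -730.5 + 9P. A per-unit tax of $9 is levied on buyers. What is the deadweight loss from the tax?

Deadweight loss = 182.25

Pre-tax equilibrium: P* = 92.5, Q* = 102.
Tax on buyers shifts demand to Qd = 934.5 − 9(P + 9) = 853.5 - 9P.
853.5 - 9P = -730.5 + 9P gives seller price Ps = 88; buyers pay Pb = 88 + 9 = 97.
New quantity: Q = 934.5 − 9(97) = 61.5.
DWL = ½ × 9 × (102 − 61.5) = 182.25.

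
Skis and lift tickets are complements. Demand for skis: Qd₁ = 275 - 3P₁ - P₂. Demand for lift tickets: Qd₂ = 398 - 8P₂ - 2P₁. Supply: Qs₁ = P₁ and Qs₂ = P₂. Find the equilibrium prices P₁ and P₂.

P₁ = 2077/34, P₂ = 521/17

Market 1: 275 - 3P₁ - P₂ = P₁ → 4P₁ + P₂ = 275.
Market 2: 9P₂ + 2P₁ = 398.
Eliminating P₂: 9×(1) − 1×(2) gives 34P₁ = 2077, so P₁ = 2077/34.
Back-substitute into (2): P₂ = (398 − 2×2077/34) / 9 = 521/17.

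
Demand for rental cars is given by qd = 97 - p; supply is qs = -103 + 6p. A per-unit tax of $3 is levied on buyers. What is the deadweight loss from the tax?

Deadweight loss = 27/7

Pre-tax equilibrium: p* = 200/7, q* = 479/7.
Tax on buyers shifts demand to qd = 97 − 1(p + 3) = 94 - p.
94 - p = -103 + 6p gives seller price ps = 197/7; buyers pay pb = 197/7 + 3 = 218/7.
New quantity: q = 97 − 1(218/7) = 461/7.
DWL = ½ × 3 × (479/7 − 461/7) = 27/7.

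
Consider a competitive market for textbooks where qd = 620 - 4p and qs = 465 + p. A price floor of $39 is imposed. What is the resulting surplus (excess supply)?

Equilibrium price would be p* = 31, so the floor at 39 binds.
At p = 39: qd = 464, qs = 504.
Surplus = 504 − 464 = 40.

Surplus = 40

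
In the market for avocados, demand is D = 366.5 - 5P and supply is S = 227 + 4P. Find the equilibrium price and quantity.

Set D = S: 366.5 - 5P = 227 + 4P.
139.5 = 9P, so P* = 15.5.
Q* = 366.5 − 5(15.5) = 289.

P* = 15.5, Q* = 289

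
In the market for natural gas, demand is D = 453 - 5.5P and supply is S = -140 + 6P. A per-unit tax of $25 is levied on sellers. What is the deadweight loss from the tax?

Pre-tax equilibrium: P* = 1186/23, Q* = 3896/23.
Tax on sellers shifts supply to S = -140 + 6(P − 25) = -290 + 6P.
453 - 5.5P = -290 + 6P gives buyer price Pb = 1486/23; sellers receive Ps = 1486/23 − 25 = 911/23.
New quantity: Q = 453 − 5.5(1486/23) = 2246/23.
DWL = ½ × 25 × (3896/23 − 2246/23) = 20625/23.

Deadweight loss = 20625/23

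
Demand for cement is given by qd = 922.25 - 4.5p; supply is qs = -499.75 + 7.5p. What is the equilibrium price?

Set qd = qs: 922.25 - 4.5p = -499.75 + 7.5p.
1422 = 12p, so p* = 118.5.
q* = 922.25 − 4.5(118.5) = 389.

p* = 118.5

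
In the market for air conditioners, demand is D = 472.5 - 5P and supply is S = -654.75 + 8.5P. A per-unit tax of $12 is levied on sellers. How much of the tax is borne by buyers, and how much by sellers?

Buyers bear 68/9, sellers bear 40/9

Pre-tax equilibrium: P* = 83.5, Q* = 55.
Tax on sellers shifts supply to S = -654.75 + 8.5(P − 12) = -756.75 + 8.5P.
472.5 - 5P = -756.75 + 8.5P gives buyer price Pb = 1639/18; sellers receive Ps = 1639/18 − 12 = 1423/18.
New quantity: Q = 472.5 − 5(1639/18) = 155/9.
Buyer burden = 1639/18 − 83.5 = 68/9; seller burden = 83.5 − 1423/18 = 40/9.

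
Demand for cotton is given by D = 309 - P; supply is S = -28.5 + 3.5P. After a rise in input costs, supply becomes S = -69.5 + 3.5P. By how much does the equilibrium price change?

ΔP = 82/9

Original equilibrium: P* = 75, Q* = 234.
New equilibrium: 309 - P = -69.5 + 3.5P, so 378.5 = 4.5P and P' = 757/9; Q' = 309 − 1(757/9) = 2024/9.
Change in price: 757/9 − 75 = 82/9.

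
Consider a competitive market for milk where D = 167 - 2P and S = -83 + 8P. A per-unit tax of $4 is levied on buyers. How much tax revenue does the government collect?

Pre-tax equilibrium: P* = 25, Q* = 117.
Tax on buyers shifts demand to D = 167 − 2(P + 4) = 159 - 2P.
159 - 2P = -83 + 8P gives seller price Ps = 24.2; buyers pay Pb = 24.2 + 4 = 28.2.
New quantity: Q = 167 − 2(28.2) = 110.6.
Revenue = 4 × 110.6 = 442.4.

Tax revenue = 442.4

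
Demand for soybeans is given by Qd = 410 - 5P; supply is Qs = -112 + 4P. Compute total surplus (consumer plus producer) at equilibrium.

Equilibrium: 410 - 5P = -112 + 4P gives P* = 58, Q* = 120.
Demand choke price: P = 82; supply starts at P = 28.
CS = ½(82 − 58)(120) = 1440; PS = ½(58 − 28)(120) = 1800.

Total surplus = 3240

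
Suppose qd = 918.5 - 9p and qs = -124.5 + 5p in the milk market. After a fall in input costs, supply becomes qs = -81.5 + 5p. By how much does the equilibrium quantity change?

Original equilibrium: p* = 74.5, q* = 248.
New equilibrium: 918.5 - 9p = -81.5 + 5p, so 1000 = 14p and p' = 500/7; q' = 918.5 − 9(500/7) = 3859/14.
Change in quantity: 3859/14 − 248 = 387/14.

Δq = 387/14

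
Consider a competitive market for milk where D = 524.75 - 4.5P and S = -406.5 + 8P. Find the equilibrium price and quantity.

Set D = S: 524.75 - 4.5P = -406.5 + 8P.
931.25 = 12.5P, so P* = 74.5.
Q* = 524.75 − 4.5(74.5) = 189.5.

P* = 74.5, Q* = 189.5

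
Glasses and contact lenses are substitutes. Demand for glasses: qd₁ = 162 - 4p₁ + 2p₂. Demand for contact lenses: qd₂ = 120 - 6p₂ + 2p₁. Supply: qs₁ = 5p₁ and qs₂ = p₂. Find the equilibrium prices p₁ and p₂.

Market 1: 162 - 4p₁ + 2p₂ = 5p₁ → 9p₁ - 2p₂ = 162.
Market 2: 7p₂ - 2p₁ = 120.
Eliminating p₂: 7×(1) + 2×(2) gives 59p₁ = 1374, so p₁ = 1374/59.
Back-substitute into (2): p₂ = (120 + 2×1374/59) / 7 = 1404/59.

p₁ = 1374/59, p₂ = 1404/59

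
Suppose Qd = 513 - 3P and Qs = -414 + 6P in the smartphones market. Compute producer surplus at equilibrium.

Producer surplus = 3468

Equilibrium: 513 - 3P = -414 + 6P gives P* = 103, Q* = 204.
Supply starts at P = 69 (where Qs = 0).
PS = ½(103 − 69)(204) = 3468.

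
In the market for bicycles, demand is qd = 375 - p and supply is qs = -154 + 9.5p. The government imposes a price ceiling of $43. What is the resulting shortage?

Shortage = 77.5

Equilibrium price would be p* = 1058/21, so the ceiling at 43 binds.
At p = 43: qd = 375 − 1(43) = 332, qs = -154 + 9.5(43) = 254.5.
Shortage = 332 − 254.5 = 77.5.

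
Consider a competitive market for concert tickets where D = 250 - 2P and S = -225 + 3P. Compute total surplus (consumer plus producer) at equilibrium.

Total surplus = 1500

Equilibrium: 250 - 2P = -225 + 3P gives P* = 95, Q* = 60.
Demand choke price: P = 125; supply starts at P = 75.
CS = ½(125 − 95)(60) = 900; PS = ½(95 − 75)(60) = 600.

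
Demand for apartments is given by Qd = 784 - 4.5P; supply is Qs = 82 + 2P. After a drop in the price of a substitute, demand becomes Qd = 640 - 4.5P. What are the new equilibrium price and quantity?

P' = 1116/13, Q' = 3298/13

Original equilibrium: P* = 108, Q* = 298.
New equilibrium: 640 - 4.5P = 82 + 2P, so 558 = 6.5P and P' = 1116/13; Q' = 640 − 4.5(1116/13) = 3298/13.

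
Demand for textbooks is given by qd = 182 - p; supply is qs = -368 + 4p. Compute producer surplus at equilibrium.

Equilibrium: 182 - p = -368 + 4p gives p* = 110, q* = 72.
Supply starts at p = 92 (where qs = 0).
PS = ½(110 − 92)(72) = 648.

Producer surplus = 648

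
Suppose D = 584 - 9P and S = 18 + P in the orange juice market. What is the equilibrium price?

Set D = S: 584 - 9P = 18 + P.
566 = 10P, so P* = 56.6.
Q* = 584 − 9(56.6) = 74.6.

P* = 56.6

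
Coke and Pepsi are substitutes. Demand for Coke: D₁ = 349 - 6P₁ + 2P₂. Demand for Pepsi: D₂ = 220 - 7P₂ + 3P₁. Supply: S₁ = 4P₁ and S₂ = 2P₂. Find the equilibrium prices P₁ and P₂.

P₁ = 3581/84, P₂ = 3247/84

Market 1: 349 - 6P₁ + 2P₂ = 4P₁ → 10P₁ - 2P₂ = 349.
Market 2: 9P₂ - 3P₁ = 220.
Eliminating P₂: 9×(1) + 2×(2) gives 84P₁ = 3581, so P₁ = 3581/84.
Back-substitute into (2): P₂ = (220 + 3×3581/84) / 9 = 3247/84.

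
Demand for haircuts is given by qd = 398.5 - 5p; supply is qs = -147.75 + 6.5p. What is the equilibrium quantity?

q* = 161

Set qd = qs: 398.5 - 5p = -147.75 + 6.5p.
546.25 = 11.5p, so p* = 47.5.
q* = 398.5 − 5(47.5) = 161.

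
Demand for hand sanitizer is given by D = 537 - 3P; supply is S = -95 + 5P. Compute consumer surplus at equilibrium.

Consumer surplus = 15000

Equilibrium: 537 - 3P = -95 + 5P gives P* = 79, Q* = 300.
Demand choke price (D = 0): P = 179.
CS = ½(179 − 79)(300) = 15000.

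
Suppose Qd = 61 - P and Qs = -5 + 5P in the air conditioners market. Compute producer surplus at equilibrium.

Equilibrium: 61 - P = -5 + 5P gives P* = 11, Q* = 50.
Supply starts at P = 1 (where Qs = 0).
PS = ½(11 − 1)(50) = 250.

Producer surplus = 250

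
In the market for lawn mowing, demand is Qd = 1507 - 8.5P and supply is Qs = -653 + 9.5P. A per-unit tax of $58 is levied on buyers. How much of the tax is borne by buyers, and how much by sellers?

Buyers bear 551/18, sellers bear 493/18

Pre-tax equilibrium: P* = 120, Q* = 487.
Tax on buyers shifts demand to Qd = 1507 − 8.5(P + 58) = 1014 - 8.5P.
1014 - 8.5P = -653 + 9.5P gives seller price Ps = 1667/18; buyers pay Pb = 1667/18 + 58 = 2711/18.
New quantity: Q = 1507 − 8.5(2711/18) = 8165/36.
Buyer burden = 2711/18 − 120 = 551/18; seller burden = 120 − 1667/18 = 493/18.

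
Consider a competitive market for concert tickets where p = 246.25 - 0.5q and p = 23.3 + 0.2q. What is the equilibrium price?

Set the two price expressions equal: 246.25 - 0.5q = 23.3 + 0.2q.
222.95 = 0.7q, so q* = 318.5.
p* = 246.25 − (0.5)(318.5) = 87.

p* = 87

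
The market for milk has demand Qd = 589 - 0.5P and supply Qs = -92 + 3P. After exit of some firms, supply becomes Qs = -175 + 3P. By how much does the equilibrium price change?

Original equilibrium: P* = 1362/7, Q* = 3442/7.
New equilibrium: 589 - 0.5P = -175 + 3P, so 764 = 3.5P and P' = 1528/7; Q' = 589 − 0.5(1528/7) = 3359/7.
Change in price: 1528/7 − 1362/7 = 166/7.

ΔP = 166/7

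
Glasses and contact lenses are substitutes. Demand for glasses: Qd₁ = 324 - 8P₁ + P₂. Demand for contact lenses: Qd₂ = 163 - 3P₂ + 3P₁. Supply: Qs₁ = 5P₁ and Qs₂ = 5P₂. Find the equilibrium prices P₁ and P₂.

P₁ = 2755/101, P₂ = 3091/101

Market 1: 324 - 8P₁ + P₂ = 5P₁ → 13P₁ - P₂ = 324.
Market 2: 8P₂ - 3P₁ = 163.
Eliminating P₂: 8×(1) + 1×(2) gives 101P₁ = 2755, so P₁ = 2755/101.
Back-substitute into (2): P₂ = (163 + 3×2755/101) / 8 = 3091/101.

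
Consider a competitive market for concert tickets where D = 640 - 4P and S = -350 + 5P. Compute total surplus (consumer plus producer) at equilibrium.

Total surplus = 9000

Equilibrium: 640 - 4P = -350 + 5P gives P* = 110, Q* = 200.
Demand choke price: P = 160; supply starts at P = 70.
CS = ½(160 − 110)(200) = 5000; PS = ½(110 − 70)(200) = 4000.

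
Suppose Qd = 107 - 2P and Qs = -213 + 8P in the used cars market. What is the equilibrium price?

Set Qd = Qs: 107 - 2P = -213 + 8P.
320 = 10P, so P* = 32.
Q* = 107 − 2(32) = 43.

P* = 32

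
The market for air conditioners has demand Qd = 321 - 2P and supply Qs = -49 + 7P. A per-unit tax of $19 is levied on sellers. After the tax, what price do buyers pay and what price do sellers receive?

Buyers pay 503/9, sellers receive 332/9

Pre-tax equilibrium: P* = 370/9, Q* = 2149/9.
Tax on sellers shifts supply to Qs = -49 + 7(P − 19) = -182 + 7P.
321 - 2P = -182 + 7P gives buyer price Pb = 503/9; sellers receive Ps = 503/9 − 19 = 332/9.
New quantity: Q = 321 − 2(503/9) = 1883/9.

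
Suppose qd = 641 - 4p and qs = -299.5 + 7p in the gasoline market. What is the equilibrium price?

p* = 85.5

Set qd = qs: 641 - 4p = -299.5 + 7p.
940.5 = 11p, so p* = 85.5.
q* = 641 − 4(85.5) = 299.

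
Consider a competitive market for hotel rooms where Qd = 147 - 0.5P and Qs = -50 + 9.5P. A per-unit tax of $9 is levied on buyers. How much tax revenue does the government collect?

Tax revenue = 1195.875

Pre-tax equilibrium: P* = 19.7, Q* = 137.15.
Tax on buyers shifts demand to Qd = 147 − 0.5(P + 9) = 142.5 - 0.5P.
142.5 - 0.5P = -50 + 9.5P gives seller price Ps = 19.25; buyers pay Pb = 19.25 + 9 = 28.25.
New quantity: Q = 147 − 0.5(28.25) = 132.875.
Revenue = 9 × 132.875 = 1195.875.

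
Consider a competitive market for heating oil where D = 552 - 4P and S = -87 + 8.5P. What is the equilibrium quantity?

Q* = 347.52

Set D = S: 552 - 4P = -87 + 8.5P.
639 = 12.5P, so P* = 51.12.
Q* = 552 − 4(51.12) = 347.52.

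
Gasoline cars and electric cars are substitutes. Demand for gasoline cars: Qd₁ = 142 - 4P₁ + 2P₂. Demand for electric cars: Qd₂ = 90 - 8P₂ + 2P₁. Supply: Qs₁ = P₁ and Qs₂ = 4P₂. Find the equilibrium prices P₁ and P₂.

P₁ = 471/14, P₂ = 367/28

Market 1: 142 - 4P₁ + 2P₂ = P₁ → 5P₁ - 2P₂ = 142.
Market 2: 12P₂ - 2P₁ = 90.
Eliminating P₂: 12×(1) + 2×(2) gives 56P₁ = 1884, so P₁ = 471/14.
Back-substitute into (2): P₂ = (90 + 2×471/14) / 12 = 367/28.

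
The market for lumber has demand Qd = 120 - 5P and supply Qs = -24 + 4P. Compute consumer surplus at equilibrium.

Consumer surplus = 160

Equilibrium: 120 - 5P = -24 + 4P gives P* = 16, Q* = 40.
Demand choke price (Qd = 0): P = 24.
CS = ½(24 − 16)(40) = 160.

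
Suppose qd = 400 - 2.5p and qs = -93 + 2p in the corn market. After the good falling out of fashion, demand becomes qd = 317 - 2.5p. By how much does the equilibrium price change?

Original equilibrium: p* = 986/9, q* = 1135/9.
New equilibrium: 317 - 2.5p = -93 + 2p, so 410 = 4.5p and p' = 820/9; q' = 317 − 2.5(820/9) = 803/9.
Change in price: 820/9 − 986/9 = -166/9.

Δp = -166/9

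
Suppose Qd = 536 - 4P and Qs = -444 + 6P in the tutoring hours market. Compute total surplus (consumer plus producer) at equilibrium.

Total surplus = 4320

Equilibrium: 536 - 4P = -444 + 6P gives P* = 98, Q* = 144.
Demand choke price: P = 134; supply starts at P = 74.
CS = ½(134 − 98)(144) = 2592; PS = ½(98 − 74)(144) = 1728.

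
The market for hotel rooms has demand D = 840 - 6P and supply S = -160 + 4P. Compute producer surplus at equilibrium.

Producer surplus = 7200

Equilibrium: 840 - 6P = -160 + 4P gives P* = 100, Q* = 240.
Supply starts at P = 40 (where S = 0).
PS = ½(100 − 40)(240) = 7200.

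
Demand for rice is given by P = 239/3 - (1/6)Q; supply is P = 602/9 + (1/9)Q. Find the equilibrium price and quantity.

P* = 72, Q* = 46

Set the two price expressions equal: 239/3 - (1/6)Q = 602/9 + (1/9)Q.
115/9 = (5/18)Q, so Q* = 46.
P* = 239/3 − (1/6)(46) = 72.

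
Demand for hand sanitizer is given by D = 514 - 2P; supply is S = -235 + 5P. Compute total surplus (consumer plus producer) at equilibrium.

Equilibrium: 514 - 2P = -235 + 5P gives P* = 107, Q* = 300.
Demand choke price: P = 257; supply starts at P = 47.
CS = ½(257 − 107)(300) = 22500; PS = ½(107 − 47)(300) = 9000.

Total surplus = 31500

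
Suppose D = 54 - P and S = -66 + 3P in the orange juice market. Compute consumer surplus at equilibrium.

Consumer surplus = 288

Equilibrium: 54 - P = -66 + 3P gives P* = 30, Q* = 24.
Demand choke price (D = 0): P = 54.
CS = ½(54 − 30)(24) = 288.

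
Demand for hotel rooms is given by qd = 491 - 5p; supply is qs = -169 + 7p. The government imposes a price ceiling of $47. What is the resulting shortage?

Shortage = 96

Equilibrium price would be p* = 55, so the ceiling at 47 binds.
At p = 47: qd = 491 − 5(47) = 256, qs = -169 + 7(47) = 160.
Shortage = 256 − 160 = 96.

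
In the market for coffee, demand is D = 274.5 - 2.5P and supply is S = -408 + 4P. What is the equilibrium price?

Set D = S: 274.5 - 2.5P = -408 + 4P.
682.5 = 6.5P, so P* = 105.
Q* = 274.5 − 2.5(105) = 12.

P* = 105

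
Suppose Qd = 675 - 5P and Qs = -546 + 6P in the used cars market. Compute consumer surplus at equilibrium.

Consumer surplus = 1440

Equilibrium: 675 - 5P = -546 + 6P gives P* = 111, Q* = 120.
Demand choke price (Qd = 0): P = 135.
CS = ½(135 − 111)(120) = 1440.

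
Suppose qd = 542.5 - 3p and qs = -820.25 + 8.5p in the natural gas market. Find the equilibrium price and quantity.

Set qd = qs: 542.5 - 3p = -820.25 + 8.5p.
1362.75 = 11.5p, so p* = 118.5.
q* = 542.5 − 3(118.5) = 187.

p* = 118.5, q* = 187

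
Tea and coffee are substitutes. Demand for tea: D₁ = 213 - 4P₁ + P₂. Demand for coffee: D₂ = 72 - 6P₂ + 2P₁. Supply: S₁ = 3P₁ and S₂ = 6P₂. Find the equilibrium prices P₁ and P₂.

Market 1: 213 - 4P₁ + P₂ = 3P₁ → 7P₁ - P₂ = 213.
Market 2: 12P₂ - 2P₁ = 72.
Eliminating P₂: 12×(1) + 1×(2) gives 82P₁ = 2628, so P₁ = 1314/41.
Back-substitute into (2): P₂ = (72 + 2×1314/41) / 12 = 465/41.

P₁ = 1314/41, P₂ = 465/41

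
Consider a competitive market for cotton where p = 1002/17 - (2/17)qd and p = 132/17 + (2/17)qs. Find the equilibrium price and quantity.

p* = 567/17, q* = 217.5

Set the two price expressions equal: 1002/17 - (2/17)q = 132/17 + (2/17)q.
870/17 = (4/17)q, so q* = 217.5.
p* = 1002/17 − (2/17)(217.5) = 567/17.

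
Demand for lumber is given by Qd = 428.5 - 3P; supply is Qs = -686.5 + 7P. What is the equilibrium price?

P* = 111.5

Set Qd = Qs: 428.5 - 3P = -686.5 + 7P.
1115 = 10P, so P* = 111.5.
Q* = 428.5 − 3(111.5) = 94.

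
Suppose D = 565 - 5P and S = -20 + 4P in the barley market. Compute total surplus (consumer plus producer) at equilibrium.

Total surplus = 12960

Equilibrium: 565 - 5P = -20 + 4P gives P* = 65, Q* = 240.
Demand choke price: P = 113; supply starts at P = 5.
CS = ½(113 − 65)(240) = 5760; PS = ½(65 − 5)(240) = 7200.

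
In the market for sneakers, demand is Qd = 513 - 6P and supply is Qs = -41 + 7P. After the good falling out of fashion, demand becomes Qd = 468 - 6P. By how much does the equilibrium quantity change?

Original equilibrium: P* = 554/13, Q* = 3345/13.
New equilibrium: 468 - 6P = -41 + 7P, so 509 = 13P and P' = 509/13; Q' = 468 − 6(509/13) = 3030/13.
Change in quantity: 3030/13 − 3345/13 = -315/13.

ΔQ = -315/13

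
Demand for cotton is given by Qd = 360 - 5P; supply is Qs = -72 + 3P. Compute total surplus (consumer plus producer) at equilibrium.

Equilibrium: 360 - 5P = -72 + 3P gives P* = 54, Q* = 90.
Demand choke price: P = 72; supply starts at P = 24.
CS = ½(72 − 54)(90) = 810; PS = ½(54 − 24)(90) = 1350.

Total surplus = 2160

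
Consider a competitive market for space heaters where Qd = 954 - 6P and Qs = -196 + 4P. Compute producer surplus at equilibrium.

Producer surplus = 8712

Equilibrium: 954 - 6P = -196 + 4P gives P* = 115, Q* = 264.
Supply starts at P = 49 (where Qs = 0).
PS = ½(115 − 49)(264) = 8712.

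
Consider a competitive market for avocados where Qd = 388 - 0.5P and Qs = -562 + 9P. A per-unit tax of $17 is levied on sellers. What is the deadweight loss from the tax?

Pre-tax equilibrium: P* = 100, Q* = 338.
Tax on sellers shifts supply to Qs = -562 + 9(P − 17) = -715 + 9P.
388 - 0.5P = -715 + 9P gives buyer price Pb = 2206/19; sellers receive Ps = 2206/19 − 17 = 1883/19.
New quantity: Q = 388 − 0.5(2206/19) = 6269/19.
DWL = ½ × 17 × (338 − 6269/19) = 2601/38.

Deadweight loss = 2601/38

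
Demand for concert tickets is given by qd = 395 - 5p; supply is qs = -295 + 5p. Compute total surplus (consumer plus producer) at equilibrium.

Total surplus = 500

Equilibrium: 395 - 5p = -295 + 5p gives p* = 69, q* = 50.
Demand choke price: p = 79; supply starts at p = 59.
CS = ½(79 − 69)(50) = 250; PS = ½(69 − 59)(50) = 250.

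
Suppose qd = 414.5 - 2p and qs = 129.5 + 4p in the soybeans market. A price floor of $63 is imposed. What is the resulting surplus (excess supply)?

Equilibrium price would be p* = 47.5, so the floor at 63 binds.
At p = 63: qd = 288.5, qs = 381.5.
Surplus = 381.5 − 288.5 = 93.

Surplus = 93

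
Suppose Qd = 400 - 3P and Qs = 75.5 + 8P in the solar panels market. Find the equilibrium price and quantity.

P* = 29.5, Q* = 311.5

Set Qd = Qs: 400 - 3P = 75.5 + 8P.
324.5 = 11P, so P* = 29.5.
Q* = 400 − 3(29.5) = 311.5.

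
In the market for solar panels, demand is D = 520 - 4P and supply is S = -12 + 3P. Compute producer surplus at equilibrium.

Equilibrium: 520 - 4P = -12 + 3P gives P* = 76, Q* = 216.
Supply starts at P = 4 (where S = 0).
PS = ½(76 − 4)(216) = 7776.

Producer surplus = 7776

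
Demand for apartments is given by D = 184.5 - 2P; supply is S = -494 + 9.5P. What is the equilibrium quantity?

Q* = 66.5

Set D = S: 184.5 - 2P = -494 + 9.5P.
678.5 = 11.5P, so P* = 59.
Q* = 184.5 − 2(59) = 66.5.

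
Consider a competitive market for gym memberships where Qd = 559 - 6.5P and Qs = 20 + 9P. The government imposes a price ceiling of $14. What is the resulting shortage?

Equilibrium price would be P* = 1078/31, so the ceiling at 14 binds.
At P = 14: Qd = 559 − 6.5(14) = 468, Qs = 20 + 9(14) = 146.
Shortage = 468 − 146 = 322.

Shortage = 322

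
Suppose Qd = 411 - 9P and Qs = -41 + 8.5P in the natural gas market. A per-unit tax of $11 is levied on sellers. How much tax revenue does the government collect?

Pre-tax equilibrium: P* = 904/35, Q* = 6249/35.
Tax on sellers shifts supply to Qs = -41 + 8.5(P − 11) = -134.5 + 8.5P.
411 - 9P = -134.5 + 8.5P gives buyer price Pb = 1091/35; sellers receive Ps = 1091/35 − 11 = 706/35.
New quantity: Q = 411 − 9(1091/35) = 4566/35.
Revenue = 11 × 4566/35 = 50226/35.

Tax revenue = 50226/35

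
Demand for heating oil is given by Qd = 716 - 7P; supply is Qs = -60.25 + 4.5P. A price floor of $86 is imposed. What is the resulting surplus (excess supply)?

Equilibrium price would be P* = 67.5, so the floor at 86 binds.
At P = 86: Qd = 114, Qs = 326.75.
Surplus = 326.75 − 114 = 212.75.

Surplus = 212.75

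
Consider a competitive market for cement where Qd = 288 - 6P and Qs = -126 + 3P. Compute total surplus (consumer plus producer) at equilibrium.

Equilibrium: 288 - 6P = -126 + 3P gives P* = 46, Q* = 12.
Demand choke price: P = 48; supply starts at P = 42.
CS = ½(48 − 46)(12) = 12; PS = ½(46 − 42)(12) = 24.

Total surplus = 36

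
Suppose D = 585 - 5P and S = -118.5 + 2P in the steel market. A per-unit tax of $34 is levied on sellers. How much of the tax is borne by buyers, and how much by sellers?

Pre-tax equilibrium: P* = 100.5, Q* = 82.5.
Tax on sellers shifts supply to S = -118.5 + 2(P − 34) = -186.5 + 2P.
585 - 5P = -186.5 + 2P gives buyer price Pb = 1543/14; sellers receive Ps = 1543/14 − 34 = 1067/14.
New quantity: Q = 585 − 5(1543/14) = 475/14.
Buyer burden = 1543/14 − 100.5 = 68/7; seller burden = 100.5 − 1067/14 = 170/7.

Buyers bear 68/7, sellers bear 170/7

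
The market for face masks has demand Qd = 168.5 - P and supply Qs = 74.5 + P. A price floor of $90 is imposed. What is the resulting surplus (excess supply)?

Equilibrium price would be P* = 47, so the floor at 90 binds.
At P = 90: Qd = 78.5, Qs = 164.5.
Surplus = 164.5 − 78.5 = 86.

Surplus = 86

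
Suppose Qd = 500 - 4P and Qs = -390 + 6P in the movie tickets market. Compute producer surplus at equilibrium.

Producer surplus = 1728

Equilibrium: 500 - 4P = -390 + 6P gives P* = 89, Q* = 144.
Supply starts at P = 65 (where Qs = 0).
PS = ½(89 − 65)(144) = 1728.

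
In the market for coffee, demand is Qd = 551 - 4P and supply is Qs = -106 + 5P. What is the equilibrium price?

Set Qd = Qs: 551 - 4P = -106 + 5P.
657 = 9P, so P* = 73.
Q* = 551 − 4(73) = 259.

P* = 73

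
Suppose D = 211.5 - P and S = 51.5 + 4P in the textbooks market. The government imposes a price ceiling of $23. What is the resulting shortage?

Shortage = 45

Equilibrium price would be P* = 32, so the ceiling at 23 binds.
At P = 23: D = 211.5 − 1(23) = 188.5, S = 51.5 + 4(23) = 143.5.
Shortage = 188.5 − 143.5 = 45.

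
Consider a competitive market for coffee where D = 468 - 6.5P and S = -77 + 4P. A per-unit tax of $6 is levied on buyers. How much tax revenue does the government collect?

Pre-tax equilibrium: P* = 1090/21, Q* = 2743/21.
Tax on buyers shifts demand to D = 468 − 6.5(P + 6) = 429 - 6.5P.
429 - 6.5P = -77 + 4P gives seller price Ps = 1012/21; buyers pay Pb = 1012/21 + 6 = 1138/21.
New quantity: Q = 468 − 6.5(1138/21) = 2431/21.
Revenue = 6 × 2431/21 = 4862/7.

Tax revenue = 4862/7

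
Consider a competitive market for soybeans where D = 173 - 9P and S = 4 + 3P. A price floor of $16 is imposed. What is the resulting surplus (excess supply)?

Surplus = 23

Equilibrium price would be P* = 169/12, so the floor at 16 binds.
At P = 16: D = 29, S = 52.
Surplus = 52 − 29 = 23.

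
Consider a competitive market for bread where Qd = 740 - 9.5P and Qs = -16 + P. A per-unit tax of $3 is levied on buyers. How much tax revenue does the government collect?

Tax revenue = 1119/7

Pre-tax equilibrium: P* = 72, Q* = 56.
Tax on buyers shifts demand to Qd = 740 − 9.5(P + 3) = 711.5 - 9.5P.
711.5 - 9.5P = -16 + P gives seller price Ps = 485/7; buyers pay Pb = 485/7 + 3 = 506/7.
New quantity: Q = 740 − 9.5(506/7) = 373/7.
Revenue = 3 × 373/7 = 1119/7.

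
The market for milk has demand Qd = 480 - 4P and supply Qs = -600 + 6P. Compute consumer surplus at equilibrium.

Equilibrium: 480 - 4P = -600 + 6P gives P* = 108, Q* = 48.
Demand choke price (Qd = 0): P = 120.
CS = ½(120 − 108)(48) = 288.

Consumer surplus = 288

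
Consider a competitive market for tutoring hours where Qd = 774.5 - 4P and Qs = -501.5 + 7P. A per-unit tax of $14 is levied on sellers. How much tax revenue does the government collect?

Pre-tax equilibrium: P* = 116, Q* = 310.5.
Tax on sellers shifts supply to Qs = -501.5 + 7(P − 14) = -599.5 + 7P.
774.5 - 4P = -599.5 + 7P gives buyer price Pb = 1374/11; sellers receive Ps = 1374/11 − 14 = 1220/11.
New quantity: Q = 774.5 − 4(1374/11) = 6047/22.
Revenue = 14 × 6047/22 = 42329/11.

Tax revenue = 42329/11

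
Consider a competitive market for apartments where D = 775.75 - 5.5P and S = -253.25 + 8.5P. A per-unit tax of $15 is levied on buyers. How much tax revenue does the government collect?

Pre-tax equilibrium: P* = 73.5, Q* = 371.5.
Tax on buyers shifts demand to D = 775.75 − 5.5(P + 15) = 693.25 - 5.5P.
693.25 - 5.5P = -253.25 + 8.5P gives seller price Ps = 1893/28; buyers pay Pb = 1893/28 + 15 = 2313/28.
New quantity: Q = 775.75 − 5.5(2313/28) = 17999/56.
Revenue = 15 × 17999/56 = 269985/56.

Tax revenue = 269985/56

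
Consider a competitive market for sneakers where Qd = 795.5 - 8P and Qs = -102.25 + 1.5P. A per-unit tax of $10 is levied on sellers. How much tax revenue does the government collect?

Pre-tax equilibrium: P* = 94.5, Q* = 39.5.
Tax on sellers shifts supply to Qs = -102.25 + 1.5(P − 10) = -117.25 + 1.5P.
795.5 - 8P = -117.25 + 1.5P gives buyer price Pb = 3651/38; sellers receive Ps = 3651/38 − 10 = 3271/38.
New quantity: Q = 795.5 − 8(3651/38) = 1021/38.
Revenue = 10 × 1021/38 = 5105/19.

Tax revenue = 5105/19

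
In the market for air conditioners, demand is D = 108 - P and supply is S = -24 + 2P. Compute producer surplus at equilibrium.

Producer surplus = 1024

Equilibrium: 108 - P = -24 + 2P gives P* = 44, Q* = 64.
Supply starts at P = 12 (where S = 0).
PS = ½(44 − 12)(64) = 1024.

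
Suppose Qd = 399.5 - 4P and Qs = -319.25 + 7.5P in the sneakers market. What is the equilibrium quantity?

Q* = 149.5

Set Qd = Qs: 399.5 - 4P = -319.25 + 7.5P.
718.75 = 11.5P, so P* = 62.5.
Q* = 399.5 − 4(62.5) = 149.5.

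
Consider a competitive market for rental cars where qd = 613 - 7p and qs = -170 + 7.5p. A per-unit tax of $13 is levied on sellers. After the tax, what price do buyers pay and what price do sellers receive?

Pre-tax equilibrium: p* = 54, q* = 235.
Tax on sellers shifts supply to qs = -170 + 7.5(p − 13) = -267.5 + 7.5p.
613 - 7p = -267.5 + 7.5p gives buyer price pb = 1761/29; sellers receive ps = 1761/29 − 13 = 1384/29.
New quantity: q = 613 − 7(1761/29) = 5450/29.

Buyers pay 1761/29, sellers receive 1384/29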